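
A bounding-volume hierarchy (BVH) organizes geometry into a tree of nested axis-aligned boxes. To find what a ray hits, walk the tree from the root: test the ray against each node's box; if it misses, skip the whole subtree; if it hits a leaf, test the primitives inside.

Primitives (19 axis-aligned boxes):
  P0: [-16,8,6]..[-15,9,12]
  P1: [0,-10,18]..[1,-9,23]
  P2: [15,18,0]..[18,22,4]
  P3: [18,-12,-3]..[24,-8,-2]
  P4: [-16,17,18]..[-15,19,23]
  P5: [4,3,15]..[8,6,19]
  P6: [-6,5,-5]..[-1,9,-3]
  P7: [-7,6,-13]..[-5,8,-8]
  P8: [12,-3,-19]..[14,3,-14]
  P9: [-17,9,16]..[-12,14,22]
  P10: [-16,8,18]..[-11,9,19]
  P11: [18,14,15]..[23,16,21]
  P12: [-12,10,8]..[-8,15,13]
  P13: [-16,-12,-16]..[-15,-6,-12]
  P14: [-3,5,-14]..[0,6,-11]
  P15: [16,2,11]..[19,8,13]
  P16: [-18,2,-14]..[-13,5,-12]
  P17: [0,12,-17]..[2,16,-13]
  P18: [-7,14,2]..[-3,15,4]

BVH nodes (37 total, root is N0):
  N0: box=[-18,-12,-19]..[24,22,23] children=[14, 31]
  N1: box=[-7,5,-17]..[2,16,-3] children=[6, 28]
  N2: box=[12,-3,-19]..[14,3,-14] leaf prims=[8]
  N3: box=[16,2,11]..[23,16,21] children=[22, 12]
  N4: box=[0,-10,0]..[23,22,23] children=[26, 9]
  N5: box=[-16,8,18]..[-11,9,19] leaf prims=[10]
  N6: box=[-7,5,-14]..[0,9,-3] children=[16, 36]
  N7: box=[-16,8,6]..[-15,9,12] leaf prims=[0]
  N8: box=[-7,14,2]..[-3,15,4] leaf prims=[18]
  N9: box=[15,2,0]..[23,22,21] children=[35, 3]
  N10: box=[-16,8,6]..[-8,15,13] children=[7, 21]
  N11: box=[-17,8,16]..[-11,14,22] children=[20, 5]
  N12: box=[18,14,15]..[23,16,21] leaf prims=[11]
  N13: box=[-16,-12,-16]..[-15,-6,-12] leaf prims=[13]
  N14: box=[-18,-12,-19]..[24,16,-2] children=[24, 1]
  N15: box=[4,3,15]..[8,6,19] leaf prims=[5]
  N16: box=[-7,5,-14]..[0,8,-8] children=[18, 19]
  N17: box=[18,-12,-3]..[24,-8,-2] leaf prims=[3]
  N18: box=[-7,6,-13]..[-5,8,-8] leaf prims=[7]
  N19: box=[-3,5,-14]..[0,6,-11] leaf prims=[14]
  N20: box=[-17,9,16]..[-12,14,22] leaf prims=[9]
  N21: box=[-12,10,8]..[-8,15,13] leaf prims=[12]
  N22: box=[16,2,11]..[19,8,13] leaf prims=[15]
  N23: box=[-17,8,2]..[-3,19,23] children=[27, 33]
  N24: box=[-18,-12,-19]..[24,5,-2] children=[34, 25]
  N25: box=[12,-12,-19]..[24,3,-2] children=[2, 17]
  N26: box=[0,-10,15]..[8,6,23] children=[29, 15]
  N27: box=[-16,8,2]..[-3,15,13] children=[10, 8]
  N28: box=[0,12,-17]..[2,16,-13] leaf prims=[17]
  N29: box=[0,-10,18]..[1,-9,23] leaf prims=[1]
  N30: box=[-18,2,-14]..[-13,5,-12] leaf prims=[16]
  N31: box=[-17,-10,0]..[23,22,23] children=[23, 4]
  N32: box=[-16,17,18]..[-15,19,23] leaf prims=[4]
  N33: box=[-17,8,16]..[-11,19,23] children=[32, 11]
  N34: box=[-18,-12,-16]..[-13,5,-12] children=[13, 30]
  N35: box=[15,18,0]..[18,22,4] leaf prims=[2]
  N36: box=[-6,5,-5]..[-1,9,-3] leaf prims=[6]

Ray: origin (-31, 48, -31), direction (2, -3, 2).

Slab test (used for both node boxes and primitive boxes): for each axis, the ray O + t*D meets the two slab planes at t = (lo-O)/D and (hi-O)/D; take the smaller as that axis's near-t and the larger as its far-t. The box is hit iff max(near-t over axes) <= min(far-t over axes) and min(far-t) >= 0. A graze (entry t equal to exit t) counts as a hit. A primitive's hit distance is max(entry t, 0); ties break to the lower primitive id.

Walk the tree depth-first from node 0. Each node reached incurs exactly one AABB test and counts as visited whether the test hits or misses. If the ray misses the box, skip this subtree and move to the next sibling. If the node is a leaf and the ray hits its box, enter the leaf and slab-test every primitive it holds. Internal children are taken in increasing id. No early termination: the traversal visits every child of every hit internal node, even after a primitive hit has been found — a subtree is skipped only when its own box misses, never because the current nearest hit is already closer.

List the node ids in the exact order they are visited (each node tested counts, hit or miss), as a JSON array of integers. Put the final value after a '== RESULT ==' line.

Trace the traversal:
N0 x:[13/2,55/2] y:[26/3,20] z:[6,27] -> hit [26/3,20], descend [14, 31]
  N14 x:[13/2,55/2] y:[32/3,20] z:[6,29/2] -> hit [32/3,29/2], descend [1, 24]
    N1 x:[12,33/2] y:[32/3,43/3] z:[7,14] -> hit [12,14], descend [6, 28]
      N6 x:[12,31/2] y:[13,43/3] z:[17/2,14] -> hit [13,14], descend [16, 36]
        N16 x:[12,31/2] y:[40/3,43/3] z:[17/2,23/2] -> miss, prune
        N36 x:[25/2,15] y:[13,43/3] z:[13,14] -> hit [13,14] leaf, test {P6@t=13}
      N28 x:[31/2,33/2] y:[32/3,12] z:[7,9] -> miss, prune
    N24 x:[13/2,55/2] y:[43/3,20] z:[6,29/2] -> hit [43/3,29/2], descend [25, 34]
      N25 x:[43/2,55/2] y:[15,20] z:[6,29/2] -> miss, prune
      N34 x:[13/2,9] y:[43/3,20] z:[15/2,19/2] -> miss, prune
  N31 x:[7,27] y:[26/3,58/3] z:[31/2,27] -> hit [31/2,58/3], descend [4, 23]
    N4 x:[31/2,27] y:[26/3,58/3] z:[31/2,27] -> hit [31/2,58/3], descend [9, 26]
      N9 x:[23,27] y:[26/3,46/3] z:[31/2,26] -> miss, prune
      N26 x:[31/2,39/2] y:[14,58/3] z:[23,27] -> miss, prune
    N23 x:[7,14] y:[29/3,40/3] z:[33/2,27] -> miss, prune

15 AABB tests over nodes [0, 14, 1, 6, 16, 36, 28, 24, 25, 34, 31, 4, 9, 26, 23]; 1 leaf entered; closest P6.

== RESULT ==
[0, 14, 1, 6, 16, 36, 28, 24, 25, 34, 31, 4, 9, 26, 23]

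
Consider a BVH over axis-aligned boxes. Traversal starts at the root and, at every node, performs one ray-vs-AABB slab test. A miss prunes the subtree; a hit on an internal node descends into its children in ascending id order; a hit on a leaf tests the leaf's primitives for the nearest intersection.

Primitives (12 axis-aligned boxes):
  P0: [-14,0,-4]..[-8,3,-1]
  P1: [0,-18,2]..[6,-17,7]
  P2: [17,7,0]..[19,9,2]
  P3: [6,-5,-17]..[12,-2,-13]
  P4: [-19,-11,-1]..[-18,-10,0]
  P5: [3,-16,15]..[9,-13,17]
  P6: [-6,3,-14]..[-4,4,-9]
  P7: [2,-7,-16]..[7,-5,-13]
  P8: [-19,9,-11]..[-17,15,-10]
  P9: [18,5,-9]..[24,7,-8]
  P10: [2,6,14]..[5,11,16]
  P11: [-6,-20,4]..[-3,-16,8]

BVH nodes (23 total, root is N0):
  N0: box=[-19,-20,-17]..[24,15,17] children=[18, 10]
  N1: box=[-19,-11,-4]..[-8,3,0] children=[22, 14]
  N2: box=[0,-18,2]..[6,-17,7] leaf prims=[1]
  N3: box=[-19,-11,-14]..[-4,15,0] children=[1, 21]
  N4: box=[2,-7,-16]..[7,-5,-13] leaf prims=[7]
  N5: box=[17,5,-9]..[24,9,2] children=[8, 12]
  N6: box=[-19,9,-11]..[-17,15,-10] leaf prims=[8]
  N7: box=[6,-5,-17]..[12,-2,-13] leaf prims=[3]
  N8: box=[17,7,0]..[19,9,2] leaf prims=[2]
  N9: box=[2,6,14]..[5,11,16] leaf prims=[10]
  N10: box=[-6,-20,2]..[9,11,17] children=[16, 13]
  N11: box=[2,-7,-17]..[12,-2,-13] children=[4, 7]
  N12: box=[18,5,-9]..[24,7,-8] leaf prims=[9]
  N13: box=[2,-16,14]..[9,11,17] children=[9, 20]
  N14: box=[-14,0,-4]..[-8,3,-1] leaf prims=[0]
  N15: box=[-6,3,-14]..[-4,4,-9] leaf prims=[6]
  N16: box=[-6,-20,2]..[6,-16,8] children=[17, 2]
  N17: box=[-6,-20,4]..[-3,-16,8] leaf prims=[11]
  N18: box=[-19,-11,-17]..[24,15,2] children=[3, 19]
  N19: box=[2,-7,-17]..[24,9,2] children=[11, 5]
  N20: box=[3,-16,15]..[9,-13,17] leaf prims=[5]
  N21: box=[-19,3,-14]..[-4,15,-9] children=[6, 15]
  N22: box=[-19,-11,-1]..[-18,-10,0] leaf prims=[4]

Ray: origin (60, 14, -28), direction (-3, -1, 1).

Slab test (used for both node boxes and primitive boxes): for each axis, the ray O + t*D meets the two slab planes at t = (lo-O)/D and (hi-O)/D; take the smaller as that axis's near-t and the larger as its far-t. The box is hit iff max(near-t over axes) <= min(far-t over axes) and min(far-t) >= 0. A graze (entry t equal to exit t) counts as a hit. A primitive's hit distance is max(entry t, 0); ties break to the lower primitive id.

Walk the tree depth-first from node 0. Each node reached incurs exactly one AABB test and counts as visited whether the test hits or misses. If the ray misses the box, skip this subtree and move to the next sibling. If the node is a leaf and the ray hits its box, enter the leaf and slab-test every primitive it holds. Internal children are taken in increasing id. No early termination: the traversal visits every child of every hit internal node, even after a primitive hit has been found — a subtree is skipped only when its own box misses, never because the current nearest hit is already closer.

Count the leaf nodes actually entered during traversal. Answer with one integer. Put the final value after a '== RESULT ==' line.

Traverse from the root:
N0 x:[12,79/3] y:[-1,34] z:[11,45] -> hit [12,79/3], descend [10, 18]
  N10 x:[17,22] y:[3,34] z:[30,45] -> miss, prune
  N18 x:[12,79/3] y:[-1,25] z:[11,30] -> hit [12,25], descend [3, 19]
    N3 x:[64/3,79/3] y:[-1,25] z:[14,28] -> hit [64/3,25], descend [1, 21]
      N1 x:[68/3,79/3] y:[11,25] z:[24,28] -> hit [24,25], descend [14, 22]
        N14 x:[68/3,74/3] y:[11,14] z:[24,27] -> miss, prune
        N22 x:[26,79/3] y:[24,25] z:[27,28] -> miss, prune
      N21 x:[64/3,79/3] y:[-1,11] z:[14,19] -> miss, prune
    N19 x:[12,58/3] y:[5,21] z:[11,30] -> hit [12,58/3], descend [5, 11]
      N5 x:[12,43/3] y:[5,9] z:[19,30] -> miss, prune
      N11 x:[16,58/3] y:[16,21] z:[11,15] -> miss, prune

11 AABB tests over nodes [0, 10, 18, 3, 1, 14, 22, 21, 19, 5, 11]; 0 leaves entered; closest miss.

== RESULT ==
0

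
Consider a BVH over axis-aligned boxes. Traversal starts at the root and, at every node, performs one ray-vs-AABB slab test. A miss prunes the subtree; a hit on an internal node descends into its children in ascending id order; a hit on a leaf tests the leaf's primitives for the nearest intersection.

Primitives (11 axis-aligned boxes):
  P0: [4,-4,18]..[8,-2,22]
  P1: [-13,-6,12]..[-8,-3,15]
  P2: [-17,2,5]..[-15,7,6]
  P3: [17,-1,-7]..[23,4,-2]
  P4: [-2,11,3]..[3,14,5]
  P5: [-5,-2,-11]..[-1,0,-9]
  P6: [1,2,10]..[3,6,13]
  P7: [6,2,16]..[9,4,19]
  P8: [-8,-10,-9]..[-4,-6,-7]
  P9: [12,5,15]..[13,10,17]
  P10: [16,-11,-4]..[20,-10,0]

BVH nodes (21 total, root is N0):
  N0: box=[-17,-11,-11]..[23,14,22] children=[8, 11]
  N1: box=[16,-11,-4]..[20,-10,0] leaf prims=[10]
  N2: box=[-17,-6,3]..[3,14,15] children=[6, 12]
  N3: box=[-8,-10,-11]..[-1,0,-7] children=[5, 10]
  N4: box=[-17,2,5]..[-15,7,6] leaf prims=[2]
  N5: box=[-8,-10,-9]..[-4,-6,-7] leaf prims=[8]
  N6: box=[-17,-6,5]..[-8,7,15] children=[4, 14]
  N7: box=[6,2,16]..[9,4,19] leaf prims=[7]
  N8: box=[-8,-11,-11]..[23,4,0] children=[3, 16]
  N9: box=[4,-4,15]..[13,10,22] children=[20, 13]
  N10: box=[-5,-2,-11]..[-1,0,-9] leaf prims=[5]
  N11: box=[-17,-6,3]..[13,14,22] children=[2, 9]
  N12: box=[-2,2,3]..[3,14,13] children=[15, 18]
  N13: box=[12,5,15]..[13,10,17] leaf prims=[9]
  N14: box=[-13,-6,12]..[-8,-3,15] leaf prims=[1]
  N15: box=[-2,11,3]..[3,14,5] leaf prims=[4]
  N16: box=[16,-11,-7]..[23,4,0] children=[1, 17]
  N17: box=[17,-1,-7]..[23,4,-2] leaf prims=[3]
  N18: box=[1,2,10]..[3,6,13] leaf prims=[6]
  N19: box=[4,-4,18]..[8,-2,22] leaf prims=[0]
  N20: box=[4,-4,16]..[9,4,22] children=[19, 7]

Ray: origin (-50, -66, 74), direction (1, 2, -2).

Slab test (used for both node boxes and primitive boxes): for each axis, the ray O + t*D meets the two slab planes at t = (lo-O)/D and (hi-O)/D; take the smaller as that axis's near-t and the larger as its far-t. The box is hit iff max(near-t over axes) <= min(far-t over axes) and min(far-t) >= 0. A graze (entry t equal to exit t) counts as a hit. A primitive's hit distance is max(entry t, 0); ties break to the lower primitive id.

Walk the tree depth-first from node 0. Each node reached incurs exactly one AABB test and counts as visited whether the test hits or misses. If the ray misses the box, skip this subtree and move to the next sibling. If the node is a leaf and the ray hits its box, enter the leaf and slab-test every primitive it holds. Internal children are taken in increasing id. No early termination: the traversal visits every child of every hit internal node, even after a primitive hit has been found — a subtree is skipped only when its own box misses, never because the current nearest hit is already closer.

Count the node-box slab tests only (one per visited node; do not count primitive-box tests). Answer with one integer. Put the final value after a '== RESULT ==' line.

Trace the traversal:
N0 x:[33,73] y:[55/2,40] z:[26,85/2] -> hit [33,40], descend [8, 11]
  N8 x:[42,73] y:[55/2,35] z:[37,85/2] -> miss, prune
  N11 x:[33,63] y:[30,40] z:[26,71/2] -> hit [33,71/2], descend [2, 9]
    N2 x:[33,53] y:[30,40] z:[59/2,71/2] -> hit [33,71/2], descend [6, 12]
      N6 x:[33,42] y:[30,73/2] z:[59/2,69/2] -> hit [33,69/2], descend [4, 14]
        N4 x:[33,35] y:[34,73/2] z:[34,69/2] -> hit [34,69/2] leaf, test {P2@t=34}
        N14 x:[37,42] y:[30,63/2] z:[59/2,31] -> miss, prune
      N12 x:[48,53] y:[34,40] z:[61/2,71/2] -> miss, prune
    N9 x:[54,63] y:[31,38] z:[26,59/2] -> miss, prune

Summary -> nodes [0, 8, 11, 2, 6, 4, 14, 12, 9]; box-tests=9; leaf-entries=1; first=P2

== RESULT ==
9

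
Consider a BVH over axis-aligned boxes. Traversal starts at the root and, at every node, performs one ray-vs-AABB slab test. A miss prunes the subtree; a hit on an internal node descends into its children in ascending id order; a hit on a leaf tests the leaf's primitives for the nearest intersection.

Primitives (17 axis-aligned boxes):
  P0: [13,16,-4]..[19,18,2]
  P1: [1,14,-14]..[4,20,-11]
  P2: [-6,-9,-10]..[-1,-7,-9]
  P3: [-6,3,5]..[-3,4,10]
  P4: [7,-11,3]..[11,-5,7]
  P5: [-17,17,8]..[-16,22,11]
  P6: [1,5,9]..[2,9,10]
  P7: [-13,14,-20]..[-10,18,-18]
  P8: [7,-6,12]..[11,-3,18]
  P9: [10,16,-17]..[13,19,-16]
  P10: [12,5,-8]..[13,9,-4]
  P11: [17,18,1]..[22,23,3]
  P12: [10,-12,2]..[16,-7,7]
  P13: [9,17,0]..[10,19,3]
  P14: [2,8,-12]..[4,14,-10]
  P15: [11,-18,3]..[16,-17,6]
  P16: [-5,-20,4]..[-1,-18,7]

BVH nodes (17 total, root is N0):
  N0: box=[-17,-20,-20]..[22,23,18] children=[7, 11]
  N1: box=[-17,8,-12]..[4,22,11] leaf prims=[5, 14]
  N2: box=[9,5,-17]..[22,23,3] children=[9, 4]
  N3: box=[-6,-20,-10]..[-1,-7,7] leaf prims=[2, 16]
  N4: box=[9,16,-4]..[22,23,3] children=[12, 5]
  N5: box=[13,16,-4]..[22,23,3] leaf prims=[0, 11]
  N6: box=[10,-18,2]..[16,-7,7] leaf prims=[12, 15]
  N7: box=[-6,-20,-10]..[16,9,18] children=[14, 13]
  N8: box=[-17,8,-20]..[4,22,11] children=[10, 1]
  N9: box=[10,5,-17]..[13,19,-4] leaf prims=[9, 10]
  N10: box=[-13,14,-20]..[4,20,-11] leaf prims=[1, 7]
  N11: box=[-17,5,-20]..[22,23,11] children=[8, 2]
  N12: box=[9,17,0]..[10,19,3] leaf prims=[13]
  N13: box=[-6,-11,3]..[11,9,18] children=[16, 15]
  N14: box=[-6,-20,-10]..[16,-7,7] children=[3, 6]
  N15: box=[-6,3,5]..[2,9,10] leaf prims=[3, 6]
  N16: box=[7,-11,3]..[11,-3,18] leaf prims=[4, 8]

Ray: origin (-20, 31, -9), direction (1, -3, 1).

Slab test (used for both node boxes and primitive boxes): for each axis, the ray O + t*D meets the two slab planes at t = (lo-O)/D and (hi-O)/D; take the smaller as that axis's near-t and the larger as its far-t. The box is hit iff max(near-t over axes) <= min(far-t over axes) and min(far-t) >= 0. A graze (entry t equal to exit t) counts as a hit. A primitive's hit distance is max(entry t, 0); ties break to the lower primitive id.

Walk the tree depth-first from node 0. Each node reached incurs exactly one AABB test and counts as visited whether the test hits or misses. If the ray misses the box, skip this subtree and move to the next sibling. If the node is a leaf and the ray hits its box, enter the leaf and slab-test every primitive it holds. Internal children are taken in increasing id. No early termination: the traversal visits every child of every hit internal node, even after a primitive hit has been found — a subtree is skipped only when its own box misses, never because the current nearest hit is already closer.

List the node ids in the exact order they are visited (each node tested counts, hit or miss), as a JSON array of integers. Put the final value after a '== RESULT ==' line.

Walk:
N0 x:[3,42] y:[8/3,17] z:[-11,27] -> hit [3,17], descend [7, 11]
  N7 x:[14,36] y:[22/3,17] z:[-1,27] -> hit [14,17], descend [13, 14]
    N13 x:[14,31] y:[22/3,14] z:[12,27] -> hit [14,14], descend [15, 16]
      N15 x:[14,22] y:[22/3,28/3] z:[14,19] -> miss, prune
      N16 x:[27,31] y:[34/3,14] z:[12,27] -> miss, prune
    N14 x:[14,36] y:[38/3,17] z:[-1,16] -> hit [14,16], descend [3, 6]
      N3 x:[14,19] y:[38/3,17] z:[-1,16] -> hit [14,16] leaf, test {P2(miss), P16(miss)}
      N6 x:[30,36] y:[38/3,49/3] z:[11,16] -> miss, prune
  N11 x:[3,42] y:[8/3,26/3] z:[-11,20] -> hit [3,26/3], descend [2, 8]
    N2 x:[29,42] y:[8/3,26/3] z:[-8,12] -> miss, prune
    N8 x:[3,24] y:[3,23/3] z:[-11,20] -> hit [3,23/3], descend [1, 10]
      N1 x:[3,24] y:[3,23/3] z:[-3,20] -> hit [3,23/3] leaf, test {P5(miss), P14(miss)}
      N10 x:[7,24] y:[11/3,17/3] z:[-11,-2] -> miss, prune

Summary -> nodes [0, 7, 13, 15, 16, 14, 3, 6, 11, 2, 8, 1, 10]; box-tests=13; leaf-entries=2; first=miss

== RESULT ==
[0, 7, 13, 15, 16, 14, 3, 6, 11, 2, 8, 1, 10]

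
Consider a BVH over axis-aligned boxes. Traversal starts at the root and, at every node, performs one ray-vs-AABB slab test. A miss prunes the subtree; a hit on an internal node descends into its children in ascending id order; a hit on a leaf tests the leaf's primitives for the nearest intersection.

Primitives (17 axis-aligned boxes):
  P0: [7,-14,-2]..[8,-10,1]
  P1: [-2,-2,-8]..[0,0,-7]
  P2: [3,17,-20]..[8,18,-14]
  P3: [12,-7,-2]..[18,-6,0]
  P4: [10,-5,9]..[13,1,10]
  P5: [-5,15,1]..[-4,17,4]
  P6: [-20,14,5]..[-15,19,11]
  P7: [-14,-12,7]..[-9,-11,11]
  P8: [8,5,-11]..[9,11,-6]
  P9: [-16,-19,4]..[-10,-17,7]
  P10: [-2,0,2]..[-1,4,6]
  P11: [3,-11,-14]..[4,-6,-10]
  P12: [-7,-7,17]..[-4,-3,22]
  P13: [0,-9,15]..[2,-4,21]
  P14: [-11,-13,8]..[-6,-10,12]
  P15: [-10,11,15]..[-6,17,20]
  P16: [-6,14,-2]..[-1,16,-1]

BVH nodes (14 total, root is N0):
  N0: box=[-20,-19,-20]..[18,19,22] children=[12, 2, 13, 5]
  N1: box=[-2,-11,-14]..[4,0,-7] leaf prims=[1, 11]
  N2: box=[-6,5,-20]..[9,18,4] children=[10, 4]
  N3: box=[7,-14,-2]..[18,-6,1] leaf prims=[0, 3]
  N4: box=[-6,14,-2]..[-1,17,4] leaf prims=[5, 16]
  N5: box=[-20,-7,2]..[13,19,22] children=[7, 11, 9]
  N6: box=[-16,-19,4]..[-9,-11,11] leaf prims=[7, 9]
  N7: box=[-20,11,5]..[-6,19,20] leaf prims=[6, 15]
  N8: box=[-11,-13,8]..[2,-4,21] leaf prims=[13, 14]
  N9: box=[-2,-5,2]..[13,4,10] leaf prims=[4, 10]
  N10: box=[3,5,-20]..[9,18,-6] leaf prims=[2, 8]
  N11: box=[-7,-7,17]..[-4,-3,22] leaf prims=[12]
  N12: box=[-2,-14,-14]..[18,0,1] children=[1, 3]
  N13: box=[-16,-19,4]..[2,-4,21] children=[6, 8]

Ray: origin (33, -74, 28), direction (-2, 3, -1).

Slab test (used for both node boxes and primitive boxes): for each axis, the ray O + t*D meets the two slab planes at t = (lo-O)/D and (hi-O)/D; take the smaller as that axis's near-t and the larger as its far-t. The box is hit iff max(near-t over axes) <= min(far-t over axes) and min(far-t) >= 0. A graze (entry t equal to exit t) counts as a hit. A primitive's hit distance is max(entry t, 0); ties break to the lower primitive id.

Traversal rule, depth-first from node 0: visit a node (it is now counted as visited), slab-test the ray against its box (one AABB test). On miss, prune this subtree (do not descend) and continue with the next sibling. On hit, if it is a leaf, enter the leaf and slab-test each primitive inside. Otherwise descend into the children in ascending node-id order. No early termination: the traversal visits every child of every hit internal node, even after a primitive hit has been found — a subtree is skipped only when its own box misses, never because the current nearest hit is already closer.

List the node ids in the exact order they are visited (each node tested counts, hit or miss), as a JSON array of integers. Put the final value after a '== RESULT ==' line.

Traverse from the root:
N0 x:[15/2,53/2] y:[55/3,31] z:[6,48] -> hit [55/3,53/2], descend [2, 5, 12, 13]
  N2 x:[12,39/2] y:[79/3,92/3] z:[24,48] -> miss, prune
  N5 x:[10,53/2] y:[67/3,31] z:[6,26] -> hit [67/3,26], descend [7, 9, 11]
    N7 x:[39/2,53/2] y:[85/3,31] z:[8,23] -> miss, prune
    N9 x:[10,35/2] y:[23,26] z:[18,26] -> miss, prune
    N11 x:[37/2,20] y:[67/3,71/3] z:[6,11] -> miss, prune
  N12 x:[15/2,35/2] y:[20,74/3] z:[27,42] -> miss, prune
  N13 x:[31/2,49/2] y:[55/3,70/3] z:[7,24] -> hit [55/3,70/3], descend [6, 8]
    N6 x:[21,49/2] y:[55/3,21] z:[17,24] -> hit [21,21] leaf, test {P7@t=21, P9(miss)}
    N8 x:[31/2,22] y:[61/3,70/3] z:[7,20] -> miss, prune

Summary -> nodes [0, 2, 5, 7, 9, 11, 12, 13, 6, 8]; box-tests=10; leaf-entries=1; first=P7

== RESULT ==
[0, 2, 5, 7, 9, 11, 12, 13, 6, 8]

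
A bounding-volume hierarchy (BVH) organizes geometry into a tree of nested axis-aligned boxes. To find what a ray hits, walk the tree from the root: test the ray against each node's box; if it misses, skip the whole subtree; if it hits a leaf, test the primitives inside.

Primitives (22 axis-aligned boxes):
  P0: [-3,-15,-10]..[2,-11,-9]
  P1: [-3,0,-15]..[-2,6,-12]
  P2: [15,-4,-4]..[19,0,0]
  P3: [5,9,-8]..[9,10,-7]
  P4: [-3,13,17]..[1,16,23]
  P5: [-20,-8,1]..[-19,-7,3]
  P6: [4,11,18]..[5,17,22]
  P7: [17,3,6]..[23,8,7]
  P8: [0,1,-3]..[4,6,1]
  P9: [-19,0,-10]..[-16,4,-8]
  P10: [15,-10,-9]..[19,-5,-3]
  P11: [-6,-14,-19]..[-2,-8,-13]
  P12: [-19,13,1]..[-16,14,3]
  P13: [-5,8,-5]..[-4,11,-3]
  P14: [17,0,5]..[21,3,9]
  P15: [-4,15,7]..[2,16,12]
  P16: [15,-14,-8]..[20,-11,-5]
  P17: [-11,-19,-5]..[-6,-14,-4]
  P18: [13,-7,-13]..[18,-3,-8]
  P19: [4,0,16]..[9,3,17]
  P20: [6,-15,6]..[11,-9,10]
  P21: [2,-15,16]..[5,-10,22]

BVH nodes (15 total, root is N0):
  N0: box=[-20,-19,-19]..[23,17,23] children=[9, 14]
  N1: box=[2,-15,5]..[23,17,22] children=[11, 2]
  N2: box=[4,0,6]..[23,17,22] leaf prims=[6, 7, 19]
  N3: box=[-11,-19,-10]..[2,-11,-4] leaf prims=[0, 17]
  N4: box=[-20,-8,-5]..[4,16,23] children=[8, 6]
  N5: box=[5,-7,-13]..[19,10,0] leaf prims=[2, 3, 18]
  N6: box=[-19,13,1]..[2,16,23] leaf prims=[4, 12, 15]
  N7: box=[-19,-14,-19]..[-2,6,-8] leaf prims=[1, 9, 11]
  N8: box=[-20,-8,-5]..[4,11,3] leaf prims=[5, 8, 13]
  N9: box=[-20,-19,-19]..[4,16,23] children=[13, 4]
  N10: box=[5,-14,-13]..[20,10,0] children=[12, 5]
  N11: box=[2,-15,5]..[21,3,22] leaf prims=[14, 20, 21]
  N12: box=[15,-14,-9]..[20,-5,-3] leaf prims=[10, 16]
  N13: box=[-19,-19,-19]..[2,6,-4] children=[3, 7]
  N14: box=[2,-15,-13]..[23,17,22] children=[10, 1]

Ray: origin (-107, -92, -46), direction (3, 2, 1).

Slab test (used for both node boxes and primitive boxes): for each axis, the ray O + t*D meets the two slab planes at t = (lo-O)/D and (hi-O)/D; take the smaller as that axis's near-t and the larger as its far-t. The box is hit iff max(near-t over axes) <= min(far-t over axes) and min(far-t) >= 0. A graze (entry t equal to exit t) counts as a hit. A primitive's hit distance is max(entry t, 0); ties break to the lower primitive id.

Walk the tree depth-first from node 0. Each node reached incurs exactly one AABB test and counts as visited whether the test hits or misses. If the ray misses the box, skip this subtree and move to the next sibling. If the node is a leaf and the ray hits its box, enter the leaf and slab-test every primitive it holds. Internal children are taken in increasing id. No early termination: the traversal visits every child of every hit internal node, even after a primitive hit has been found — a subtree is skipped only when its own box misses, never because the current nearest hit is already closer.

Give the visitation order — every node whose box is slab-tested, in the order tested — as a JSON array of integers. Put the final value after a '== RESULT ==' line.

Traverse from the root:
N0 x:[29,130/3] y:[73/2,109/2] z:[27,69] -> hit [73/2,130/3], descend [9, 14]
  N9 x:[29,37] y:[73/2,54] z:[27,69] -> hit [73/2,37], descend [4, 13]
    N4 x:[29,37] y:[42,54] z:[41,69] -> miss, prune
    N13 x:[88/3,109/3] y:[73/2,49] z:[27,42] -> miss, prune
  N14 x:[109/3,130/3] y:[77/2,109/2] z:[33,68] -> hit [77/2,130/3], descend [1, 10]
    N1 x:[109/3,130/3] y:[77/2,109/2] z:[51,68] -> miss, prune
    N10 x:[112/3,127/3] y:[39,51] z:[33,46] -> hit [39,127/3], descend [5, 12]
      N5 x:[112/3,42] y:[85/2,51] z:[33,46] -> miss, prune
      N12 x:[122/3,127/3] y:[39,87/2] z:[37,43] -> hit [122/3,127/3] leaf, test {P10@t=41, P16(miss)}

order=[0, 9, 4, 13, 14, 1, 10, 5, 12]  |boxes|=9  |leaves|=1  hit=P10

== RESULT ==
[0, 9, 4, 13, 14, 1, 10, 5, 12]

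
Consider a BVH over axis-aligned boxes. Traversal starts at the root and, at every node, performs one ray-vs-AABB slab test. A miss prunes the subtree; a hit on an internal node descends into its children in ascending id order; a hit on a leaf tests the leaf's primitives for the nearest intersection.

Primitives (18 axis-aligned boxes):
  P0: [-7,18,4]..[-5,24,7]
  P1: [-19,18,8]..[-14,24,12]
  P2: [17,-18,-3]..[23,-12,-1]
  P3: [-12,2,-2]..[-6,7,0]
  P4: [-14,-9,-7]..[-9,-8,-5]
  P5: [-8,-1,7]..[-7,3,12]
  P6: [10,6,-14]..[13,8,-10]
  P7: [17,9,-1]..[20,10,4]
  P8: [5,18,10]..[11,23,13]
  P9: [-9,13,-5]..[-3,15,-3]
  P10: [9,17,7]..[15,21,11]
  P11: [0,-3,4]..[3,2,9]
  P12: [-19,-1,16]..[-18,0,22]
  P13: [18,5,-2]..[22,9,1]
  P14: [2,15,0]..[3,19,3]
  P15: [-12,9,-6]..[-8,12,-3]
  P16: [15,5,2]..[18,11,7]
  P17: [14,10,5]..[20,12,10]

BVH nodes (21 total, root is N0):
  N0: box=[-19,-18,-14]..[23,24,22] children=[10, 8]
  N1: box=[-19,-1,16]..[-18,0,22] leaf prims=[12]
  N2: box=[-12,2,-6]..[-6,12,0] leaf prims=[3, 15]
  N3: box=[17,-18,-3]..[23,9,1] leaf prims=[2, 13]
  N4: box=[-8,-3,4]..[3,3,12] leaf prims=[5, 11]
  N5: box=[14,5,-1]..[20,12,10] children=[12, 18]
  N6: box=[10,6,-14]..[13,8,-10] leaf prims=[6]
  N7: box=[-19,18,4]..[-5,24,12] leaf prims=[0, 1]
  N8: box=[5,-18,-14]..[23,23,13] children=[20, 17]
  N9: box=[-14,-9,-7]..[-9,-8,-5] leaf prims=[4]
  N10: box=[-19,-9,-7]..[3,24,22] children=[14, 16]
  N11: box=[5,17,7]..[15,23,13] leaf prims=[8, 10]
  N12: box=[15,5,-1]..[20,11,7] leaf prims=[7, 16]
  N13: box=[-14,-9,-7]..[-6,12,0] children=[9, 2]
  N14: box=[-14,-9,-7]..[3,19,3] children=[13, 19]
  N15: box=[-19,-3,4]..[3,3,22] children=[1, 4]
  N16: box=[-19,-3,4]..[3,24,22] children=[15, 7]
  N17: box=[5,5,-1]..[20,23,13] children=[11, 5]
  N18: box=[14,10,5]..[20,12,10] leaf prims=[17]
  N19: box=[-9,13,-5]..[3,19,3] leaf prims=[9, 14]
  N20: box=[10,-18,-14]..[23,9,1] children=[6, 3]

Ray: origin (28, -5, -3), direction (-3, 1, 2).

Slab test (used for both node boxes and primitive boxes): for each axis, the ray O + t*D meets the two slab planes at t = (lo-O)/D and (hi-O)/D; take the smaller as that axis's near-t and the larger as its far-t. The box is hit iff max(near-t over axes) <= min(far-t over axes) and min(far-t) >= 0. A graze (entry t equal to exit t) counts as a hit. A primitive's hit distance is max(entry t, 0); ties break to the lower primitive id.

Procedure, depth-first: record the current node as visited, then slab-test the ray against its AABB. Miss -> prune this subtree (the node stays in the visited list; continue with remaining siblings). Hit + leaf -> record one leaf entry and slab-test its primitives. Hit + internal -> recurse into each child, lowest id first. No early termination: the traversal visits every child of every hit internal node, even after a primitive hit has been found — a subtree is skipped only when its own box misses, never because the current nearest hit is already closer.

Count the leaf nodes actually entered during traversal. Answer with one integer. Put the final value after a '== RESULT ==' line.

Traverse from the root:
N0 x:[5/3,47/3] y:[-13,29] z:[-11/2,25/2] -> hit [5/3,25/2], descend [8, 10]
  N8 x:[5/3,23/3] y:[-13,28] z:[-11/2,8] -> hit [5/3,23/3], descend [17, 20]
    N17 x:[8/3,23/3] y:[10,28] z:[1,8] -> miss, prune
    N20 x:[5/3,6] y:[-13,14] z:[-11/2,2] -> hit [5/3,2], descend [3, 6]
      N3 x:[5/3,11/3] y:[-13,14] z:[0,2] -> hit [5/3,2] leaf, test {P2(miss), P13(miss)}
      N6 x:[5,6] y:[11,13] z:[-11/2,-7/2] -> miss, prune
  N10 x:[25/3,47/3] y:[-4,29] z:[-2,25/2] -> hit [25/3,25/2], descend [14, 16]
    N14 x:[25/3,14] y:[-4,24] z:[-2,3] -> miss, prune
    N16 x:[25/3,47/3] y:[2,29] z:[7/2,25/2] -> hit [25/3,25/2], descend [7, 15]
      N7 x:[11,47/3] y:[23,29] z:[7/2,15/2] -> miss, prune
      N15 x:[25/3,47/3] y:[2,8] z:[7/2,25/2] -> miss, prune

order=[0, 8, 17, 20, 3, 6, 10, 14, 16, 7, 15]  |boxes|=11  |leaves|=1  hit=miss

== RESULT ==
1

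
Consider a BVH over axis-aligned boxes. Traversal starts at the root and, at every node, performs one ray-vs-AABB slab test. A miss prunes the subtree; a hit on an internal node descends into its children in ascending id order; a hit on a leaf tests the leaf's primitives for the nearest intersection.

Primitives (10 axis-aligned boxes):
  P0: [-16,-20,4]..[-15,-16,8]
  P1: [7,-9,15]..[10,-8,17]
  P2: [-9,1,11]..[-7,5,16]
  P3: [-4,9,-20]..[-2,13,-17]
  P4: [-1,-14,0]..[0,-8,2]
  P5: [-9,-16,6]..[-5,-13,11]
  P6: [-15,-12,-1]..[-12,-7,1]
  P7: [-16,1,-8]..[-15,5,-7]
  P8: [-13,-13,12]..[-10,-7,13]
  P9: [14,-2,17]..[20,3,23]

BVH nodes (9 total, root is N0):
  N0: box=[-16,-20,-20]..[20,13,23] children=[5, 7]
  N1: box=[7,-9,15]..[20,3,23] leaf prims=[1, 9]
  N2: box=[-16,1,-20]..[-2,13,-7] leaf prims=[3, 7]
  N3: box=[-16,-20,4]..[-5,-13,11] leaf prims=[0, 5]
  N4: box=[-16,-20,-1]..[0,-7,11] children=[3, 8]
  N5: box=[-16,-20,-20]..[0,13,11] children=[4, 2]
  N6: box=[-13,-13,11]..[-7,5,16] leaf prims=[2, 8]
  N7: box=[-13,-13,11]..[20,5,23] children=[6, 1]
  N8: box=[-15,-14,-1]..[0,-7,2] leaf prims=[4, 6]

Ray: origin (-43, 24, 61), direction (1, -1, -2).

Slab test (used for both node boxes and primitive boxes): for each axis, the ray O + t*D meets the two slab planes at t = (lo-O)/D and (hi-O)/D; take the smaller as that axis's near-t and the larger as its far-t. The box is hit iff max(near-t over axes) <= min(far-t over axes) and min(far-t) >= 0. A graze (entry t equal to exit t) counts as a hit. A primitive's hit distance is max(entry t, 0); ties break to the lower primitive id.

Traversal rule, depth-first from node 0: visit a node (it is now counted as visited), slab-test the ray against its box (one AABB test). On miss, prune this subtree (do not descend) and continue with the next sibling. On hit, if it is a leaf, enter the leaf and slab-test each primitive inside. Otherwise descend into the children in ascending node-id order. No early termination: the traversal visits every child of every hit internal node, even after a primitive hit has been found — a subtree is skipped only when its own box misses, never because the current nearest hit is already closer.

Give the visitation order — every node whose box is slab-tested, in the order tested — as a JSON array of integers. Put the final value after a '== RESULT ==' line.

Walk:
N0 x:[27,63] y:[11,44] z:[19,81/2] -> hit [27,81/2], descend [5, 7]
  N5 x:[27,43] y:[11,44] z:[25,81/2] -> hit [27,81/2], descend [2, 4]
    N2 x:[27,41] y:[11,23] z:[34,81/2] -> miss, prune
    N4 x:[27,43] y:[31,44] z:[25,31] -> hit [31,31], descend [3, 8]
      N3 x:[27,38] y:[37,44] z:[25,57/2] -> miss, prune
      N8 x:[28,43] y:[31,38] z:[59/2,31] -> hit [31,31] leaf, test {P4(miss), P6@t=31}
  N7 x:[30,63] y:[19,37] z:[19,25] -> miss, prune

Summary -> nodes [0, 5, 2, 4, 3, 8, 7]; box-tests=7; leaf-entries=1; first=P6

== RESULT ==
[0, 5, 2, 4, 3, 8, 7]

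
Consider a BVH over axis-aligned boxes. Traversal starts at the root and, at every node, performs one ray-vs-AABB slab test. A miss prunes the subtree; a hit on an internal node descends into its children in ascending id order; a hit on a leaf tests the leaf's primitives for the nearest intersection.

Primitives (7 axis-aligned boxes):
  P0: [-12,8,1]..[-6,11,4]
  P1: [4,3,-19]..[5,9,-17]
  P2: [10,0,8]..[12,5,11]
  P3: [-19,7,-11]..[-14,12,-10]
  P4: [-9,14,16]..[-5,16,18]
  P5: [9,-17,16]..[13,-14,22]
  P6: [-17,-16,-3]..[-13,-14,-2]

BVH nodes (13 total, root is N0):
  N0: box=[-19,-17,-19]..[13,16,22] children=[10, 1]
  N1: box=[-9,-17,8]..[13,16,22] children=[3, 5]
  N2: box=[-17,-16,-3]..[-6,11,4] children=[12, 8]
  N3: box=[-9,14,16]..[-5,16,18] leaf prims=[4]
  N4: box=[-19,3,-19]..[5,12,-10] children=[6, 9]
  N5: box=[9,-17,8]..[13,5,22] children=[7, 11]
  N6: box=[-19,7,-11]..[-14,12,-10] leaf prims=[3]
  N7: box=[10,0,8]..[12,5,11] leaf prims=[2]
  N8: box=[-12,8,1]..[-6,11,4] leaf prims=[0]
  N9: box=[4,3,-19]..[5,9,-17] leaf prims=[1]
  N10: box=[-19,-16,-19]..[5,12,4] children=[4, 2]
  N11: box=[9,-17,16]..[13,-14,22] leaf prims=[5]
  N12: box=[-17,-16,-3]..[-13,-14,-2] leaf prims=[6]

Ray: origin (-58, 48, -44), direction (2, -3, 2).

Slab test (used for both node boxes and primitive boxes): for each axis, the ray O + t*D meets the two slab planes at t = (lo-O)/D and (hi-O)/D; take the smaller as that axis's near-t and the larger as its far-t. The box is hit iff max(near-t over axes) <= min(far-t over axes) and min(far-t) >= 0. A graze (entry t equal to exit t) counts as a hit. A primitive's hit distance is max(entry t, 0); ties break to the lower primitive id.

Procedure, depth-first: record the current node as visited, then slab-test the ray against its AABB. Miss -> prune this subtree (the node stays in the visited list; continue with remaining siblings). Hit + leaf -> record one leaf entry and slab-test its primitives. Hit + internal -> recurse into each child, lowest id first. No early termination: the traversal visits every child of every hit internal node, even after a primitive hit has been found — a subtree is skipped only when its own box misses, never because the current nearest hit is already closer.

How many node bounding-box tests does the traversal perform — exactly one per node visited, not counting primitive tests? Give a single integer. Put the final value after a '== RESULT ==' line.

Walk:
N0 x:[39/2,71/2] y:[32/3,65/3] z:[25/2,33] -> hit [39/2,65/3], descend [1, 10]
  N1 x:[49/2,71/2] y:[32/3,65/3] z:[26,33] -> miss, prune
  N10 x:[39/2,63/2] y:[12,64/3] z:[25/2,24] -> hit [39/2,64/3], descend [2, 4]
    N2 x:[41/2,26] y:[37/3,64/3] z:[41/2,24] -> hit [41/2,64/3], descend [8, 12]
      N8 x:[23,26] y:[37/3,40/3] z:[45/2,24] -> miss, prune
      N12 x:[41/2,45/2] y:[62/3,64/3] z:[41/2,21] -> hit [62/3,21] leaf, test {P6@t=62/3}
    N4 x:[39/2,63/2] y:[12,15] z:[25/2,17] -> miss, prune

order=[0, 1, 10, 2, 8, 12, 4]  |boxes|=7  |leaves|=1  hit=P6

== RESULT ==
7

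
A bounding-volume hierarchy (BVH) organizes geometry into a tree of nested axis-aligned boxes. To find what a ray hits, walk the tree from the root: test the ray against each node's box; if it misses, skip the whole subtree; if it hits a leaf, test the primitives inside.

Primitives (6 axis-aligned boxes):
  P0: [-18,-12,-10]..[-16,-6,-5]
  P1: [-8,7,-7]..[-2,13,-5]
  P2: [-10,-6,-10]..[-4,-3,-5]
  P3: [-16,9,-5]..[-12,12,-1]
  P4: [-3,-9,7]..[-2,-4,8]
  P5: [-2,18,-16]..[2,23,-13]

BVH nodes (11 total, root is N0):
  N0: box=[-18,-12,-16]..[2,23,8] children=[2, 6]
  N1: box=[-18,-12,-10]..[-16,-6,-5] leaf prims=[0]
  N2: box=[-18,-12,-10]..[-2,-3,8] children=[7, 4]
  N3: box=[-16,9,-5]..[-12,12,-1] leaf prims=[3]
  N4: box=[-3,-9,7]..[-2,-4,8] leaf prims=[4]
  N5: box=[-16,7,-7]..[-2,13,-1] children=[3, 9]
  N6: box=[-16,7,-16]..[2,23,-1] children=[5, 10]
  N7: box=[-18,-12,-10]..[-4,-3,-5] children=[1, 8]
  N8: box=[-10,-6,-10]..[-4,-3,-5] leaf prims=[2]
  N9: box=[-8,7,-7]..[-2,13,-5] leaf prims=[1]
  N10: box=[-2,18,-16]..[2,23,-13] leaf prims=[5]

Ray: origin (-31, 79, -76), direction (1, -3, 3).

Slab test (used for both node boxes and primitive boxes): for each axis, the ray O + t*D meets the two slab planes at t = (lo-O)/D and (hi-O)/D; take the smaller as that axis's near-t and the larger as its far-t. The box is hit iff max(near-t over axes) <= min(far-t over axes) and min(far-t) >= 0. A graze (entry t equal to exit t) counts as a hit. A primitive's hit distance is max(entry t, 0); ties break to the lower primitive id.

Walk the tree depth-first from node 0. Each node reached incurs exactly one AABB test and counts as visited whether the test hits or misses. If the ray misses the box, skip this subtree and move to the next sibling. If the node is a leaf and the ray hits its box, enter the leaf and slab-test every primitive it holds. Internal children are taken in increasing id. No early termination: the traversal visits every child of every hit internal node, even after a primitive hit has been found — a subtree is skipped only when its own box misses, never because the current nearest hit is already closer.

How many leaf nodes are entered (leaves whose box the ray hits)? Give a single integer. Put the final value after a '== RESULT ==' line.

Trace the traversal:
N0 x:[13,33] y:[56/3,91/3] z:[20,28] -> hit [20,28], descend [2, 6]
  N2 x:[13,29] y:[82/3,91/3] z:[22,28] -> hit [82/3,28], descend [4, 7]
    N4 x:[28,29] y:[83/3,88/3] z:[83/3,28] -> hit [28,28] leaf, test {P4@t=28}
    N7 x:[13,27] y:[82/3,91/3] z:[22,71/3] -> miss, prune
  N6 x:[15,33] y:[56/3,24] z:[20,25] -> hit [20,24], descend [5, 10]
    N5 x:[15,29] y:[22,24] z:[23,25] -> hit [23,24], descend [3, 9]
      N3 x:[15,19] y:[67/3,70/3] z:[71/3,25] -> miss, prune
      N9 x:[23,29] y:[22,24] z:[23,71/3] -> hit [23,71/3] leaf, test {P1@t=23}
    N10 x:[29,33] y:[56/3,61/3] z:[20,21] -> miss, prune

9 AABB tests over nodes [0, 2, 4, 7, 6, 5, 3, 9, 10]; 2 leaves entered; closest P1.

== RESULT ==
2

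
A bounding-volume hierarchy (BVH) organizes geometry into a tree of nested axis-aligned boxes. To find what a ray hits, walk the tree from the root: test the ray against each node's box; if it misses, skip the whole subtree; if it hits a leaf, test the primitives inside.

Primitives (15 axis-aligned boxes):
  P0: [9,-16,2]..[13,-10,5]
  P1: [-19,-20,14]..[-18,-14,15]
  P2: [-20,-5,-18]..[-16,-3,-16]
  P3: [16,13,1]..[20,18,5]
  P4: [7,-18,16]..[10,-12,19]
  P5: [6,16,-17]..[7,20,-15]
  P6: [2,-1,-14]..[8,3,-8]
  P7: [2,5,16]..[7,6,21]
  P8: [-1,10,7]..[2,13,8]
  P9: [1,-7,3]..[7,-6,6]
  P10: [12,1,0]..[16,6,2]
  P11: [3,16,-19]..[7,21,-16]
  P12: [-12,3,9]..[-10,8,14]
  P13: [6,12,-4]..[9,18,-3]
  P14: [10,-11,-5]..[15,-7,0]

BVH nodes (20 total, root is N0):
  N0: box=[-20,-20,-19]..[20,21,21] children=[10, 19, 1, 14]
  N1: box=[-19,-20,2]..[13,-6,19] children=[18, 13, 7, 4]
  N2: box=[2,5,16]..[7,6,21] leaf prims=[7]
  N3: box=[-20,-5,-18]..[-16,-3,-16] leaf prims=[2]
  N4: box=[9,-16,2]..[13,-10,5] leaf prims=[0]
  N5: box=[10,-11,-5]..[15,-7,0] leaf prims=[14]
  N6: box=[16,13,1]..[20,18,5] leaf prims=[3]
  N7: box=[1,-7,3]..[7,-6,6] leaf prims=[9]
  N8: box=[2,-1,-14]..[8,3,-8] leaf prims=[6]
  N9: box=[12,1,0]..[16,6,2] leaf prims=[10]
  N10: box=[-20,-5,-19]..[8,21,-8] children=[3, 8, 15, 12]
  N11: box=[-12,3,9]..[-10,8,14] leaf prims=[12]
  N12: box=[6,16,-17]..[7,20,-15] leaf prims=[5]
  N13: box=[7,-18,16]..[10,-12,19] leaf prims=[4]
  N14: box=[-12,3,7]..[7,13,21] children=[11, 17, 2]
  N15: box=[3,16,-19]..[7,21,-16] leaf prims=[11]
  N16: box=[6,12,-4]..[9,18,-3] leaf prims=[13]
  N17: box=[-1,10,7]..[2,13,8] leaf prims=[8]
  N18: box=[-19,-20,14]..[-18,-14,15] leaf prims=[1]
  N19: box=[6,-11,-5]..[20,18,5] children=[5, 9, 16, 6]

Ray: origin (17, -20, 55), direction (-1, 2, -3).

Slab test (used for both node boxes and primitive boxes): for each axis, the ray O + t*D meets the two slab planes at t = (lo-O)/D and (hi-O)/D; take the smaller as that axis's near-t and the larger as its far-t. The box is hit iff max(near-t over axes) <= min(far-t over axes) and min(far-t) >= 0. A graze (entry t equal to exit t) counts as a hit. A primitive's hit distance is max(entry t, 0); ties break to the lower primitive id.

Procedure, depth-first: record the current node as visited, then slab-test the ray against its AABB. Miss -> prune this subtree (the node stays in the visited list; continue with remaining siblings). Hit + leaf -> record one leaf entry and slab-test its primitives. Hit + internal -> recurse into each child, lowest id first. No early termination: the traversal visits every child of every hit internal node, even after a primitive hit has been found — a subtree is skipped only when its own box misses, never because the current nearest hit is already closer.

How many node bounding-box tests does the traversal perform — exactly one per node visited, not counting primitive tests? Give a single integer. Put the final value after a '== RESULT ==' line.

Walk:
N0 x:[-3,37] y:[0,41/2] z:[34/3,74/3] -> hit [34/3,41/2], descend [1, 10, 14, 19]
  N1 x:[4,36] y:[0,7] z:[12,53/3] -> miss, prune
  N10 x:[9,37] y:[15/2,41/2] z:[21,74/3] -> miss, prune
  N14 x:[10,29] y:[23/2,33/2] z:[34/3,16] -> hit [23/2,16], descend [2, 11, 17]
    N2 x:[10,15] y:[25/2,13] z:[34/3,13] -> hit [25/2,13] leaf, test {P7@t=25/2}
    N11 x:[27,29] y:[23/2,14] z:[41/3,46/3] -> miss, prune
    N17 x:[15,18] y:[15,33/2] z:[47/3,16] -> hit [47/3,16] leaf, test {P8@t=47/3}
  N19 x:[-3,11] y:[9/2,19] z:[50/3,20] -> miss, prune

order=[0, 1, 10, 14, 2, 11, 17, 19]  |boxes|=8  |leaves|=2  hit=P7

== RESULT ==
8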